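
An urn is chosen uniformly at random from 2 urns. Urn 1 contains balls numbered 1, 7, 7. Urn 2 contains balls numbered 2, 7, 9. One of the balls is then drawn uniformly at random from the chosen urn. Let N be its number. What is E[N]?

E[N | urn 1] = (1+7+7)/3 = 5.
E[N | urn 2] = (2+7+9)/3 = 6.
E[N] = (1/2)·(5) + (1/2)·(6) = 11/2.

11/2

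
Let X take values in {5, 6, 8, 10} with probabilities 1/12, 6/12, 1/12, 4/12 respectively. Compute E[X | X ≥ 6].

P(X ≥ 6) = 11/12.
Σ over the event: 6·1/2 + 8·1/12 + 10·1/3 = 7.
E[X | X ≥ 6] = (7) / (11/12) = 84/11.

84/11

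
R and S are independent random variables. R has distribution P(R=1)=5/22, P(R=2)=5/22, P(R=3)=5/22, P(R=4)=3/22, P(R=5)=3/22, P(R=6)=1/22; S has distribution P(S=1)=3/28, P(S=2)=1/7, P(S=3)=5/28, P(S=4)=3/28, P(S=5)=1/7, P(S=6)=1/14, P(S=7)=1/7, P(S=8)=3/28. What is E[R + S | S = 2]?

P(S = 2) = 1/7.
Summing (R+S)·P(x,y) over outcomes with S = 2 gives 107/154.
E[R + S | S = 2] = (107/154) / (1/7) = 107/22.

107/22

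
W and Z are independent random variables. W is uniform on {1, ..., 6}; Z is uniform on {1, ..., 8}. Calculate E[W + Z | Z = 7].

21/2

Outcomes with Z = 7: (1,7), (2,7), (3,7), (4,7), (5,7), (6,7), each with probability 1/48.
E[W + Z | Z = 7] = (8 + 9 + 10 + 11 + 12 + 13) / 6 = 21/2.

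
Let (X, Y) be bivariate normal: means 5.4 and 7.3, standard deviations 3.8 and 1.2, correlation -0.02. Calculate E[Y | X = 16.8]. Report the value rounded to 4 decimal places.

The regression of Y on X has slope ρ·σ_Y/σ_X and passes through (μ_X, μ_Y).
E[Y | X=16.8] = 7.3 + (-0.02)·(1.2/3.8)·(16.8 − (5.4)) = 7.3 + (-0.0063158)·(11.4) = 7.2280.

7.2280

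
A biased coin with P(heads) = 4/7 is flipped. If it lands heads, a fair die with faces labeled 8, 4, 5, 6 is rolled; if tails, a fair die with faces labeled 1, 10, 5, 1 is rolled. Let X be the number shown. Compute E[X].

E[X | heads] = (8+4+5+6)/4 = 23/4.
E[X | tails] = (1+10+5+1)/4 = 17/4.
E[X] = (4/7)·(23/4) + (3/7)·(17/4) = 143/28.

143/28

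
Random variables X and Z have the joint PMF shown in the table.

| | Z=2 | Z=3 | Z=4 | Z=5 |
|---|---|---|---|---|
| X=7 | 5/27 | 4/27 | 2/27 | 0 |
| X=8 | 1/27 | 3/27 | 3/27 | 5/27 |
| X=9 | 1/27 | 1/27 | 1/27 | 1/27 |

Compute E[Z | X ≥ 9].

7/2

P(X ≥ 9) = 4/27.
Σ Z·P over the event = 2·(1/27) + 3·(1/27) + 4·(1/27) + 5·(1/27) = 14/27.
E[Z | X ≥ 9] = (14/27) / (4/27) = 7/2.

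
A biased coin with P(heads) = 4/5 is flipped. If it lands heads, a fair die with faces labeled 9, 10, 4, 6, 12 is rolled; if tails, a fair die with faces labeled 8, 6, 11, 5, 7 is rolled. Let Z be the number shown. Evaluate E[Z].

E[Z | heads] = (9+10+4+6+12)/5 = 41/5.
E[Z | tails] = (8+6+11+5+7)/5 = 37/5.
By the law of total expectation,
E[Z] = (4/5)·(41/5) + (1/5)·(37/5) = 201/25.

201/25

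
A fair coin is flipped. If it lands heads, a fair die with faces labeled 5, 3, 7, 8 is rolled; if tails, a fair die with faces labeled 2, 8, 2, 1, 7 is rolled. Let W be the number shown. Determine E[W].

39/8

E[W | heads] = (5+3+7+8)/4 = 23/4.
E[W | tails] = (2+8+2+1+7)/5 = 4.
E[W] = (1/2)·(23/4) + (1/2)·(4) = 39/8.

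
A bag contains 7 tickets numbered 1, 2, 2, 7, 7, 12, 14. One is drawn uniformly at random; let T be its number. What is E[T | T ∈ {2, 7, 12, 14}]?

P(T ∈ {2, 7, 12, 14}) = 6/7.
Σ over the event: 2·2/7 + 7·2/7 + 12·1/7 + 14·1/7 = 44/7.
E[T | T ∈ {2, 7, 12, 14}] = (44/7) / (6/7) = 22/3.

22/3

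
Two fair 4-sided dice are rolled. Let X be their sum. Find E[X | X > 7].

P(X > 7) = 1/16.
Σ over the event: 8·1/16 = 1/2.
E[X | X > 7] = (1/2) / (1/16) = 8.

8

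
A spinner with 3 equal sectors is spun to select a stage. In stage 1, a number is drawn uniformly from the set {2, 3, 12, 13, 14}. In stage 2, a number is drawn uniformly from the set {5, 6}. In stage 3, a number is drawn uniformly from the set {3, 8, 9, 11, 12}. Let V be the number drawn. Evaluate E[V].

229/30

E[V | stage 1] = (2+3+12+13+14)/5 = 44/5.
E[V | stage 2] = (5+6)/2 = 11/2.
E[V | stage 3] = (3+8+9+11+12)/5 = 43/5.
By the law of total expectation,
E[V] = (1/3)·(44/5) + (1/3)·(11/2) + (1/3)·(43/5) = 229/30.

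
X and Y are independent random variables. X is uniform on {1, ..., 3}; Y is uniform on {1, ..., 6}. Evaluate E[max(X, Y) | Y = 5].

5

Outcomes with Y = 5: (1,5), (2,5), (3,5), each with probability 1/18.
E[max(X, Y) | Y = 5] = (5 + 5 + 5) / 3 = 5.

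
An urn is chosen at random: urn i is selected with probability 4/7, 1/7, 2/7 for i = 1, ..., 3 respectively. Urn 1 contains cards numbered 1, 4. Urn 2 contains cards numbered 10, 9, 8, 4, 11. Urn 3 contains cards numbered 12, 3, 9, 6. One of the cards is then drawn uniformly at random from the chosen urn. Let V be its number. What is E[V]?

167/35

E[V | urn 1] = (1+4)/2 = 5/2.
E[V | urn 2] = (10+9+8+4+11)/5 = 42/5.
E[V | urn 3] = (12+3+9+6)/4 = 15/2.
E[V] = (4/7)·(5/2) + (1/7)·(42/5) + (2/7)·(15/2) = 167/35.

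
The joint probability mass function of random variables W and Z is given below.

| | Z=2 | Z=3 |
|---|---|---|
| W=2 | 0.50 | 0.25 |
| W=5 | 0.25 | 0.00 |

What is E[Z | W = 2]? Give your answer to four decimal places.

P(W = 2) = 0.75.
Σ Z·P over the event = 2·(0.50) + 3·(0.25) = 1.75.
E[Z | W = 2] = (1.75) / (0.75) = 2.3333.

2.3333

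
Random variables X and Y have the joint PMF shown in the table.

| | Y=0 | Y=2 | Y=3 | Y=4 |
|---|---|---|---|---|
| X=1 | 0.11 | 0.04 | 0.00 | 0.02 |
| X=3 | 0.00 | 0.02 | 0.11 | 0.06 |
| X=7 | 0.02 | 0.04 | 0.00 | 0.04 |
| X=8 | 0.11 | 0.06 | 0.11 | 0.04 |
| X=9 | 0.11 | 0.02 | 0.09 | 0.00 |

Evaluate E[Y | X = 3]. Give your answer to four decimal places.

P(X = 3) = 0.19.
Σ Y·P over the event = 2·(0.02) + 3·(0.11) + 4·(0.06) = 0.61.
E[Y | X = 3] = (0.61) / (0.19) = 3.2105.

3.2105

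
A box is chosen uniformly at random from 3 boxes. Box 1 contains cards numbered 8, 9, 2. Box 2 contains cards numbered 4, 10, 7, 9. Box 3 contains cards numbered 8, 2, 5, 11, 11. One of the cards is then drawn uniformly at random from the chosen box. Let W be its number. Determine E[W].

637/90

E[W | box 1] = (8+9+2)/3 = 19/3.
E[W | box 2] = (4+10+7+9)/4 = 15/2.
E[W | box 3] = (8+2+5+11+11)/5 = 37/5.
By the law of total expectation,
E[W] = (1/3)·(19/3) + (1/3)·(15/2) + (1/3)·(37/5) = 637/90.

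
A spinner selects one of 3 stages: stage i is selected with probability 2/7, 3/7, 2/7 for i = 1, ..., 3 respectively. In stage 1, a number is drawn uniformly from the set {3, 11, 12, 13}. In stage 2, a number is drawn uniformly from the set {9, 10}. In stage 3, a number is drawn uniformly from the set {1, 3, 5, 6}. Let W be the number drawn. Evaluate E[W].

E[W | stage 1] = (3+11+12+13)/4 = 39/4.
E[W | stage 2] = (9+10)/2 = 19/2.
E[W | stage 3] = (1+3+5+6)/4 = 15/4.
By the law of total expectation,
E[W] = (2/7)·(39/4) + (3/7)·(19/2) + (2/7)·(15/4) = 111/14.

111/14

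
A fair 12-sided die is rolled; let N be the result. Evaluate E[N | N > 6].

19/2

Given N > 6, N is equally likely to be any of {7, 8, 9, 10, 11, 12}.
E[N | N > 6] = (7 + 8 + 9 + 10 + 11 + 12) / 6 = 19/2.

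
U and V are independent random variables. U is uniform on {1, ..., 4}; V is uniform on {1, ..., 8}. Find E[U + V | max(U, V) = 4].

44/7

Outcomes with max(U, V) = 4: (1,4), (2,4), (3,4), (4,1), (4,2), (4,3), (4,4), each with probability 1/32.
E[U + V | max(U, V) = 4] = (5 + 6 + 7 + 5 + 6 + 7 + 8) / 7 = 44/7.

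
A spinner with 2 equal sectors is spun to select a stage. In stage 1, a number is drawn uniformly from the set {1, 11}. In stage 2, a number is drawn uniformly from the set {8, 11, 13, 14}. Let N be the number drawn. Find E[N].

35/4

E[N | stage 1] = (1+11)/2 = 6.
E[N | stage 2] = (8+11+13+14)/4 = 23/2.
By the law of total expectation,
E[N] = (1/2)·(6) + (1/2)·(23/2) = 35/4.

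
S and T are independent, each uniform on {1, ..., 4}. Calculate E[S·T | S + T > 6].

P(S + T > 6) = 3/16.
Summing ST·P(x,y) over outcomes with S + T > 6 gives 5/2.
E[S·T | S + T > 6] = (5/2) / (3/16) = 40/3.

40/3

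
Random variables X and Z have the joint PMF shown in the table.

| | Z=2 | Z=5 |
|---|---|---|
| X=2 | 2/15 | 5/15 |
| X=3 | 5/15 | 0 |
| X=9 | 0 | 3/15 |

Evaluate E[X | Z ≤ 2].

P(Z ≤ 2) = 7/15.
Summing X·P(X=x,Z=y) over the conditioning event gives 19/15.
E[X | Z ≤ 2] = (19/15) / (7/15) = 19/7.

19/7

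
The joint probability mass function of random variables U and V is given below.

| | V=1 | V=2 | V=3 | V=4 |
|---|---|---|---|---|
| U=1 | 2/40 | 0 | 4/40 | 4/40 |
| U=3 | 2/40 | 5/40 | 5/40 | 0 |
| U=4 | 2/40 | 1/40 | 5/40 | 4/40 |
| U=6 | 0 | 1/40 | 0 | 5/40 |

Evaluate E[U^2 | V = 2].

P(V = 2) = 7/40.
Σ U^2·P over the event = 9·(5/40) + 16·(1/40) + 36·(1/40) = 97/40.
E[U^2 | V = 2] = (97/40) / (7/40) = 97/7.

97/7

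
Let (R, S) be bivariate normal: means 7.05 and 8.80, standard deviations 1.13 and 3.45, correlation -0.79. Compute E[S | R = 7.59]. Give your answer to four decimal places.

7.4975

For a bivariate normal, E[S | R=x] = μ_S + ρ·(σ_S/σ_R)·(x − μ_R).
E[S | R=7.59] = 8.80 + (-0.79)·(3.45/1.13)·(7.59 − (7.05)) = 8.80 + (-2.41195)·(0.54) = 7.4975.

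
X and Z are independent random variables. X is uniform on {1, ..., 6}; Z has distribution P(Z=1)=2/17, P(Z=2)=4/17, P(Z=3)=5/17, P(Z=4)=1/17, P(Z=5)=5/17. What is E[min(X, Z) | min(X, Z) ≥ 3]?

40/11

P(min(X, Z) ≥ 3) = 22/51.
Summing min(X,Z)·P(x,y) over outcomes with min(X, Z) ≥ 3 gives 80/51.
E[min(X, Z) | min(X, Z) ≥ 3] = (80/51) / (22/51) = 40/11.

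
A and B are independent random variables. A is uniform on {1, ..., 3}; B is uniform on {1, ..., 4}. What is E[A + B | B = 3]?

5

P(B = 3) = 1/4.
Summing (A+B)·P(x,y) over outcomes with B = 3 gives 5/4.
E[A + B | B = 3] = (5/4) / (1/4) = 5.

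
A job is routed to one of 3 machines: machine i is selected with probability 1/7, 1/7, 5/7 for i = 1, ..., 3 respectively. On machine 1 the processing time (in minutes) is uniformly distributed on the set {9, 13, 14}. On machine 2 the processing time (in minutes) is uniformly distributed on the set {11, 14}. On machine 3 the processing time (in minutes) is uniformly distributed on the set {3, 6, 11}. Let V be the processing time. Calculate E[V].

E[V | machine 1] = (9+13+14)/3 = 12.
E[V | machine 2] = (11+14)/2 = 25/2.
E[V | machine 3] = (3+6+11)/3 = 20/3.
By the law of total expectation,
E[V] = (1/7)·(12) + (1/7)·(25/2) + (5/7)·(20/3) = 347/42.

347/42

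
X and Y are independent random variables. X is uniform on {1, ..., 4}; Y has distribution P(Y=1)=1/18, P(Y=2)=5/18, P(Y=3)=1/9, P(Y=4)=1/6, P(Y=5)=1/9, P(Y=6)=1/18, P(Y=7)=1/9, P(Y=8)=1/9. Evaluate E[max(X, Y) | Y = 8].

8

P(Y = 8) = 1/9.
Summing max(X,Y)·P(x,y) over outcomes with Y = 8 gives 8/9.
E[max(X, Y) | Y = 8] = (8/9) / (1/9) = 8.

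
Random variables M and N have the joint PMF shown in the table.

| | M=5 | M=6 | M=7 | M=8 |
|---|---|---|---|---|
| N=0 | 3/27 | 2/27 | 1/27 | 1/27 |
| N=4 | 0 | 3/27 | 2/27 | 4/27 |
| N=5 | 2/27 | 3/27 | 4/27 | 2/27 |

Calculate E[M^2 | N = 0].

P(N = 0) = 7/27.
Σ M^2·P over the event = 25·(3/27) + 36·(2/27) + 49·(1/27) + 64·(1/27) = 260/27.
E[M^2 | N = 0] = (260/27) / (7/27) = 260/7.

260/7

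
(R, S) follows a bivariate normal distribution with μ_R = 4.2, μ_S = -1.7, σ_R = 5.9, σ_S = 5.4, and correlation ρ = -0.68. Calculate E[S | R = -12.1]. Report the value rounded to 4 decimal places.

The regression of S on R has slope ρ·σ_S/σ_R and passes through (μ_R, μ_S).
E[S | R=-12.1] = -1.7 + (-0.68)·(5.4/5.9)·(-12.1 − (4.2)) = -1.7 + (-0.622373)·(-16.3) = 8.4447.

8.4447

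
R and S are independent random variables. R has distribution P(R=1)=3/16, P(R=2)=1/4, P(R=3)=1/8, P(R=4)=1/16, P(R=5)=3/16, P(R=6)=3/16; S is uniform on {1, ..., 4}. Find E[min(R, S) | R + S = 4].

13/9

P(R + S = 4) = 9/64.
Summing min(R,S)·P(x,y) over outcomes with R + S = 4 gives 13/64.
E[min(R, S) | R + S = 4] = (13/64) / (9/64) = 13/9.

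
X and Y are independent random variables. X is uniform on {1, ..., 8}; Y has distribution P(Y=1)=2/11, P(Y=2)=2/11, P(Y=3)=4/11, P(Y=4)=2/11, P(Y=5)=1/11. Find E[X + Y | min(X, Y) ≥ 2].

74/9

P(min(X, Y) ≥ 2) = 63/88.
Summing (X+Y)·P(x,y) over outcomes with min(X, Y) ≥ 2 gives 259/44.
E[X + Y | min(X, Y) ≥ 2] = (259/44) / (63/88) = 74/9.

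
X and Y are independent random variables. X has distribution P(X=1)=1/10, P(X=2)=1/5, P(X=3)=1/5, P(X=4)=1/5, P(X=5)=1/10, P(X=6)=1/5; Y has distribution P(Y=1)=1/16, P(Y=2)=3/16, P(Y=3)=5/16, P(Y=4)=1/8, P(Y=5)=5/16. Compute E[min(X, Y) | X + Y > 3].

423/154

P(X + Y > 3) = 77/80.
Summing min(X,Y)·P(x,y) over outcomes with X + Y > 3 gives 423/160.
E[min(X, Y) | X + Y > 3] = (423/160) / (77/80) = 423/154.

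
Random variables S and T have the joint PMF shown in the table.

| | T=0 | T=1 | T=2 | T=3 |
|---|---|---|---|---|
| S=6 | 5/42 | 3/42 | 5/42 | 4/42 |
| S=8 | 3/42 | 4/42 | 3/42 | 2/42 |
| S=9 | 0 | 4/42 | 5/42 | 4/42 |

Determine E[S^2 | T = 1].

688/11

P(T = 1) = 11/42.
Σ S^2·P over the event = 36·(3/42) + 64·(4/42) + 81·(4/42) = 344/21.
E[S^2 | T = 1] = (344/21) / (11/42) = 688/11.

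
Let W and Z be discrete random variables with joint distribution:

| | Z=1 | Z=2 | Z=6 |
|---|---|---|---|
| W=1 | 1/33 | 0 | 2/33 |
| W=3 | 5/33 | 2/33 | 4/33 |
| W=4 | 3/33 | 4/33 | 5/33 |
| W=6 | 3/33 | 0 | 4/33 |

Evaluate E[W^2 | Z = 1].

P(Z = 1) = 4/11.
Σ W^2·P over the event = 1·(1/33) + 9·(5/33) + 16·(3/33) + 36·(3/33) = 202/33.
E[W^2 | Z = 1] = (202/33) / (4/11) = 101/6.

101/6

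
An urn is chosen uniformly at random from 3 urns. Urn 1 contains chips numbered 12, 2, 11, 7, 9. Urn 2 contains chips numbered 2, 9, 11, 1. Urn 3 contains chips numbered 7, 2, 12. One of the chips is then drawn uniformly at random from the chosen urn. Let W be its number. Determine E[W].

419/60

E[W | urn 1] = (12+2+11+7+9)/5 = 41/5.
E[W | urn 2] = (2+9+11+1)/4 = 23/4.
E[W | urn 3] = (7+2+12)/3 = 7.
E[W] = (1/3)·(41/5) + (1/3)·(23/4) + (1/3)·(7) = 419/60.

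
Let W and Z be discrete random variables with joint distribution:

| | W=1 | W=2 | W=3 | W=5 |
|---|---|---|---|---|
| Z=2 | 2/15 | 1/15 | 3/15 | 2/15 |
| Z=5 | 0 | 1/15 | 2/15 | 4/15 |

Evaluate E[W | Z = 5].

4

P(Z = 5) = 7/15.
Σ W·P over the event = 2·(1/15) + 3·(2/15) + 5·(4/15) = 28/15.
E[W | Z = 5] = (28/15) / (7/15) = 4.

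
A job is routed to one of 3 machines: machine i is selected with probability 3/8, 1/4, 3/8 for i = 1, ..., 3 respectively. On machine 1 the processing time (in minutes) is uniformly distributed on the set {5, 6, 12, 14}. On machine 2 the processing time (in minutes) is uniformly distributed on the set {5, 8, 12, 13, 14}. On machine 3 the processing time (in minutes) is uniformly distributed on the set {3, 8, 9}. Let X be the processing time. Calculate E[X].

E[X | machine 1] = (5+6+12+14)/4 = 37/4.
E[X | machine 2] = (5+8+12+13+14)/5 = 52/5.
E[X | machine 3] = (3+8+9)/3 = 20/3.
By the law of total expectation,
E[X] = (3/8)·(37/4) + (1/4)·(52/5) + (3/8)·(20/3) = 1371/160.

1371/160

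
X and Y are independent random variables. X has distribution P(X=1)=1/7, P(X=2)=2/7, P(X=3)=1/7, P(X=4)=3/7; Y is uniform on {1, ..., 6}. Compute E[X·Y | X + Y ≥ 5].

P(X + Y ≥ 5) = 17/21.
Summing XY·P(x,y) over outcomes with X + Y ≥ 5 gives 19/2.
E[X·Y | X + Y ≥ 5] = (19/2) / (17/21) = 399/34.

399/34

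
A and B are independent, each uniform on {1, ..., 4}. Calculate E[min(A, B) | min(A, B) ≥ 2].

23/9

Outcomes with min(A, B) ≥ 2: (2,2), (2,3), (2,4), (3,2), (3,3), (3,4), (4,2), (4,3), (4,4), each with probability 1/16.
E[min(A, B) | min(A, B) ≥ 2] = (2 + 2 + 2 + 2 + 3 + 3 + 2 + 3 + 4) / 9 = 23/9.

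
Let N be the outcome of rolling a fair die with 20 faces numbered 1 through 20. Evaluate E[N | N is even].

Given N is even, N is equally likely to be any of {2, 4, 6, 8, 10, 12, 14, 16, 18, 20}.
E[N | N is even] = (2 + 4 + 6 + 8 + 10 + 12 + 14 + 16 + 18 + 20) / 10 = 11.

11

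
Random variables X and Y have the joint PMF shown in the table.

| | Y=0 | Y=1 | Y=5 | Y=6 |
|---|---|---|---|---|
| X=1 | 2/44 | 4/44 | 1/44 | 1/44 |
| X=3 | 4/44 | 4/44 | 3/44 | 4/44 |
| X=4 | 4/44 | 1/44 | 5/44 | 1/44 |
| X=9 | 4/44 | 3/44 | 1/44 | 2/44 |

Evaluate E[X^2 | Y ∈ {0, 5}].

P(Y ∈ {0, 5}) = 6/11.
Summing X^2·P(X=x,Y=y) over the conditioning event gives 615/44.
E[X^2 | Y ∈ {0, 5}] = (615/44) / (6/11) = 205/8.

205/8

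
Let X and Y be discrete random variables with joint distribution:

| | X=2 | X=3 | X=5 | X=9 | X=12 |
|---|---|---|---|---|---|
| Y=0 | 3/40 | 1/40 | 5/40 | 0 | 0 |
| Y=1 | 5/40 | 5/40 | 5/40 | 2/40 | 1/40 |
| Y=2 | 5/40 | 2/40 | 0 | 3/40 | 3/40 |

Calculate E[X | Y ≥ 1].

159/31

P(Y ≥ 1) = 31/40.
Summing X·P(X=x,Y=y) over the conditioning event gives 159/40.
E[X | Y ≥ 1] = (159/40) / (31/40) = 159/31.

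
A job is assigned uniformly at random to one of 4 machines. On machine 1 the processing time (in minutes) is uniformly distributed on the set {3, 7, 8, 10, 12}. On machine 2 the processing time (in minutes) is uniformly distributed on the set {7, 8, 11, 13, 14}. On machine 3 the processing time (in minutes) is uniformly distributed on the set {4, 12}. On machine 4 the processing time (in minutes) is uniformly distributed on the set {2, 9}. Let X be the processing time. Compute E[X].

E[X | machine 1] = (3+7+8+10+12)/5 = 8.
E[X | machine 2] = (7+8+11+13+14)/5 = 53/5.
E[X | machine 3] = (4+12)/2 = 8.
E[X | machine 4] = (2+9)/2 = 11/2.
E[X] = (1/4)·(8) + (1/4)·(53/5) + (1/4)·(8) + (1/4)·(11/2) = 321/40.

321/40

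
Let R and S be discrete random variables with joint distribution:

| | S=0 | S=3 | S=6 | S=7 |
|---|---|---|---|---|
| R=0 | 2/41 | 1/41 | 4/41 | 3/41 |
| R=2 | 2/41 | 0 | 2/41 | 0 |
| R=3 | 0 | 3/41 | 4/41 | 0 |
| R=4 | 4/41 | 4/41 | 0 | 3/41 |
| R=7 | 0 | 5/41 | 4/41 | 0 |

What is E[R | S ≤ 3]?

80/21

P(S ≤ 3) = 21/41.
Σ R·P over the event = 0·(2/41) + 0·(1/41) + 2·(2/41) + 3·(3/41) + 4·(4/41) + 4·(4/41) + 7·(5/41) = 80/41.
E[R | S ≤ 3] = (80/41) / (21/41) = 80/21.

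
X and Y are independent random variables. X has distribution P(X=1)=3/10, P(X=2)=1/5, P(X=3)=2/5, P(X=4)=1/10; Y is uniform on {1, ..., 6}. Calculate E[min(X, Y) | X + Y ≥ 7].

62/23

P(X + Y ≥ 7) = 23/60.
Summing min(X,Y)·P(x,y) over outcomes with X + Y ≥ 7 gives 31/30.
E[min(X, Y) | X + Y ≥ 7] = (31/30) / (23/60) = 62/23.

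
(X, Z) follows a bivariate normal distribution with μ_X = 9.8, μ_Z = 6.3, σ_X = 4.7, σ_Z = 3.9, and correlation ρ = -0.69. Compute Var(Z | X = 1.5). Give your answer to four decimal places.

7.9685

The conditional variance in a bivariate normal is σ_Z²(1 − ρ²), independent of x.
Var(Z | X=1.5) = (3.9)²·(1 − (-0.69)²) = 15.21·0.5239 = 7.9685.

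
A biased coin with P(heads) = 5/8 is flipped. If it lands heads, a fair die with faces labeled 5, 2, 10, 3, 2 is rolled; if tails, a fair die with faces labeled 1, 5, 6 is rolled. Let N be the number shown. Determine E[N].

17/4

E[N | heads] = (5+2+10+3+2)/5 = 22/5.
E[N | tails] = (1+5+6)/3 = 4.
E[N] = (5/8)·(22/5) + (3/8)·(4) = 17/4.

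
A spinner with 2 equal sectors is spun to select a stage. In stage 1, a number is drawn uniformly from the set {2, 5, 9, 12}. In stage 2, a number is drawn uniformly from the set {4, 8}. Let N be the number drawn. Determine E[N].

13/2

E[N | stage 1] = (2+5+9+12)/4 = 7.
E[N | stage 2] = (4+8)/2 = 6.
E[N] = (1/2)·(7) + (1/2)·(6) = 13/2.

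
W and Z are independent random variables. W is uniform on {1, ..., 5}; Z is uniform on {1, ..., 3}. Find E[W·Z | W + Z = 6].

Outcomes with W + Z = 6: (3,3), (4,2), (5,1), each with probability 1/15.
E[W·Z | W + Z = 6] = (9 + 8 + 5) / 3 = 22/3.

22/3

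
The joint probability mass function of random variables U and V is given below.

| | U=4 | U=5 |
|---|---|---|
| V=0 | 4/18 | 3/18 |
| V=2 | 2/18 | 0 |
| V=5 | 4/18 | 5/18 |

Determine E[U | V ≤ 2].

13/3

P(V ≤ 2) = 1/2.
Σ U·P over the event = 4·(4/18) + 4·(2/18) + 5·(3/18) = 13/6.
E[U | V ≤ 2] = (13/6) / (1/2) = 13/3.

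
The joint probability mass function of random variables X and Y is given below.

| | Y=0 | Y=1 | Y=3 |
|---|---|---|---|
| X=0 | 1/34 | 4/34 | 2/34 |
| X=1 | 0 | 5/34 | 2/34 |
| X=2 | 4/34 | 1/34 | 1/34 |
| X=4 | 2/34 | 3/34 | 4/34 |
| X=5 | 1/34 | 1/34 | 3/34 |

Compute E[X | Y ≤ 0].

P(Y ≤ 0) = 4/17.
Σ X·P over the event = 0·(1/34) + 2·(4/34) + 4·(2/34) + 5·(1/34) = 21/34.
E[X | Y ≤ 0] = (21/34) / (4/17) = 21/8.

21/8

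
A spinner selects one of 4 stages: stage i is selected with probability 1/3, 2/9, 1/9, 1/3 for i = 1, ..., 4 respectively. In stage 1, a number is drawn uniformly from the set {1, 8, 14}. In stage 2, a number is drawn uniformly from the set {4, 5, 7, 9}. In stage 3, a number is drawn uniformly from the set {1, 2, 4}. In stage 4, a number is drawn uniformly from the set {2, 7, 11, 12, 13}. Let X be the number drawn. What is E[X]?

389/54

E[X | stage 1] = (1+8+14)/3 = 23/3.
E[X | stage 2] = (4+5+7+9)/4 = 25/4.
E[X | stage 3] = (1+2+4)/3 = 7/3.
E[X | stage 4] = (2+7+11+12+13)/5 = 9.
E[X] = (1/3)·(23/3) + (2/9)·(25/4) + (1/9)·(7/3) + (1/3)·(9) = 389/54.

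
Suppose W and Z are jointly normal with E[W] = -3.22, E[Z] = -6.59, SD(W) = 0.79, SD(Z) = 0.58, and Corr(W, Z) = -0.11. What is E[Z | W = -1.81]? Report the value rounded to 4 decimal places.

E[Z | W=x] = μ_Z + ρ(σ_Z/σ_W)(x − μ_W) for jointly normal variables.
E[Z | W=-1.81] = -6.59 + (-0.11)·(0.58/0.79)·(-1.81 − (-3.22)) = -6.59 + (-0.080759)·(1.41) = -6.7039.

-6.7039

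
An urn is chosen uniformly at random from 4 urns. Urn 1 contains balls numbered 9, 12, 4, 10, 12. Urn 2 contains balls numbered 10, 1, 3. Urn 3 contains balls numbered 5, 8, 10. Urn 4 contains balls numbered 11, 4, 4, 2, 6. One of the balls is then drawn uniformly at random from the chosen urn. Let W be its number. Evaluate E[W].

407/60

E[W | urn 1] = (9+12+4+10+12)/5 = 47/5.
E[W | urn 2] = (10+1+3)/3 = 14/3.
E[W | urn 3] = (5+8+10)/3 = 23/3.
E[W | urn 4] = (11+4+4+2+6)/5 = 27/5.
By the law of total expectation,
E[W] = (1/4)·(47/5) + (1/4)·(14/3) + (1/4)·(23/3) + (1/4)·(27/5) = 407/60.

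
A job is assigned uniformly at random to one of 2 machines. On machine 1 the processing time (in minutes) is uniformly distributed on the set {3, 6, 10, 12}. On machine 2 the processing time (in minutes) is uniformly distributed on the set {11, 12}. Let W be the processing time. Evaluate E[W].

E[W | machine 1] = (3+6+10+12)/4 = 31/4.
E[W | machine 2] = (11+12)/2 = 23/2.
By the law of total expectation,
E[W] = (1/2)·(31/4) + (1/2)·(23/2) = 77/8.

77/8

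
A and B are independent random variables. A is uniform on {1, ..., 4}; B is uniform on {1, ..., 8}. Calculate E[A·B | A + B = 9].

Outcomes with A + B = 9: (1,8), (2,7), (3,6), (4,5), each with probability 1/32.
E[A·B | A + B = 9] = (8 + 14 + 18 + 20) / 4 = 15.

15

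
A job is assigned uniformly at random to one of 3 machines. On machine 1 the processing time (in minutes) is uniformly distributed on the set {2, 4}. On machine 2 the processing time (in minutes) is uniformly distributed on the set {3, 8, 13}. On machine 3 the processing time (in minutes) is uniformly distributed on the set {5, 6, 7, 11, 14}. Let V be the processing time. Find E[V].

E[V | machine 1] = (2+4)/2 = 3.
E[V | machine 2] = (3+8+13)/3 = 8.
E[V | machine 3] = (5+6+7+11+14)/5 = 43/5.
By the law of total expectation,
E[V] = (1/3)·(3) + (1/3)·(8) + (1/3)·(43/5) = 98/15.

98/15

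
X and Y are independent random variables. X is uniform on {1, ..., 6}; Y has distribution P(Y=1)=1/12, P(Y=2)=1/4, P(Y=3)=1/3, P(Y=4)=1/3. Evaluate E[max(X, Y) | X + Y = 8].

54/11

P(X + Y = 8) = 11/72.
Summing max(X,Y)·P(x,y) over outcomes with X + Y = 8 gives 3/4.
E[max(X, Y) | X + Y = 8] = (3/4) / (11/72) = 54/11.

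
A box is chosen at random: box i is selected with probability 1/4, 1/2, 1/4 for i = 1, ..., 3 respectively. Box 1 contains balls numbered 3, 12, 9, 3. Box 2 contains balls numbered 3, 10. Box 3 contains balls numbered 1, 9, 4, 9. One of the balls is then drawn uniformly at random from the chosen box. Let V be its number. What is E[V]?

E[V | box 1] = (3+12+9+3)/4 = 27/4.
E[V | box 2] = (3+10)/2 = 13/2.
E[V | box 3] = (1+9+4+9)/4 = 23/4.
E[V] = (1/4)·(27/4) + (1/2)·(13/2) + (1/4)·(23/4) = 51/8.

51/8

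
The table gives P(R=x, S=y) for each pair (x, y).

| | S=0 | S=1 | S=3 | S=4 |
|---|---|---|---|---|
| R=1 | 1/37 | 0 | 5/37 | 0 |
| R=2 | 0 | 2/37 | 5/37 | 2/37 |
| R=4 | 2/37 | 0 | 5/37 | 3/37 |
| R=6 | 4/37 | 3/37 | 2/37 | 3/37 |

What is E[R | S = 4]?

P(S = 4) = 8/37.
Σ R·P over the event = 2·(2/37) + 4·(3/37) + 6·(3/37) = 34/37.
E[R | S = 4] = (34/37) / (8/37) = 17/4.

17/4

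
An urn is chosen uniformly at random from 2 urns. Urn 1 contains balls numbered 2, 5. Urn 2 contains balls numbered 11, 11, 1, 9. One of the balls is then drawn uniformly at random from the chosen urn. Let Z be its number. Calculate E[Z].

E[Z | urn 1] = (2+5)/2 = 7/2.
E[Z | urn 2] = (11+11+1+9)/4 = 8.
E[Z] = (1/2)·(7/2) + (1/2)·(8) = 23/4.

23/4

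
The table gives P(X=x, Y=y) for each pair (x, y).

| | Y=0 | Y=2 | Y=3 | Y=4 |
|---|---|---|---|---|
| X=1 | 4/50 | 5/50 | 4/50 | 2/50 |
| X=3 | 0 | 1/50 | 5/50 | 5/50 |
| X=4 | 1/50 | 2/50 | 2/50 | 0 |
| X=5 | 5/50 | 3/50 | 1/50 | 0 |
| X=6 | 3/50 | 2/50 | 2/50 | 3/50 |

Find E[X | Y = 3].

22/7

P(Y = 3) = 7/25.
Σ X·P over the event = 1·(4/50) + 3·(5/50) + 4·(2/50) + 5·(1/50) + 6·(2/50) = 22/25.
E[X | Y = 3] = (22/25) / (7/25) = 22/7.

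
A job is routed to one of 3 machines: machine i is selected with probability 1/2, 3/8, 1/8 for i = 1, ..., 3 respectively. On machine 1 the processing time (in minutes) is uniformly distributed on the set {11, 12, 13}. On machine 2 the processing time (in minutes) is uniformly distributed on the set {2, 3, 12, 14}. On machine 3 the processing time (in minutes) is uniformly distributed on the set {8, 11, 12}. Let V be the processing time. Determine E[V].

E[V | machine 1] = (11+12+13)/3 = 12.
E[V | machine 2] = (2+3+12+14)/4 = 31/4.
E[V | machine 3] = (8+11+12)/3 = 31/3.
By the law of total expectation,
E[V] = (1/2)·(12) + (3/8)·(31/4) + (1/8)·(31/3) = 979/96.

979/96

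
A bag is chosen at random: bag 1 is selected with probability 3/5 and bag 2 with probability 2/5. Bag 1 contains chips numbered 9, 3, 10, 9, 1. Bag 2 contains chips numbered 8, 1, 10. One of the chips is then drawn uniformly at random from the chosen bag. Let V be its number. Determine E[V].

478/75

E[V | bag 1] = (9+3+10+9+1)/5 = 32/5.
E[V | bag 2] = (8+1+10)/3 = 19/3.
E[V] = (3/5)·(32/5) + (2/5)·(19/3) = 478/75.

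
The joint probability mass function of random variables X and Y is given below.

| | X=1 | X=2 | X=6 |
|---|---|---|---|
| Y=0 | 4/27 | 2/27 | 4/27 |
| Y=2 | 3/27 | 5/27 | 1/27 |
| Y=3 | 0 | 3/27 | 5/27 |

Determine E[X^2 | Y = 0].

P(Y = 0) = 10/27.
Summing X^2·P(X=x,Y=y) over the conditioning event gives 52/9.
E[X^2 | Y = 0] = (52/9) / (10/27) = 78/5.

78/5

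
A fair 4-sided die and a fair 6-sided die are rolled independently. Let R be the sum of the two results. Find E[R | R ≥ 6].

P(R ≥ 6) = 7/12.
Σ over the event: 6·1/6 + 7·1/6 + 8·1/8 + 9·1/12 + 10·1/24 = 13/3.
E[R | R ≥ 6] = (13/3) / (7/12) = 52/7.

52/7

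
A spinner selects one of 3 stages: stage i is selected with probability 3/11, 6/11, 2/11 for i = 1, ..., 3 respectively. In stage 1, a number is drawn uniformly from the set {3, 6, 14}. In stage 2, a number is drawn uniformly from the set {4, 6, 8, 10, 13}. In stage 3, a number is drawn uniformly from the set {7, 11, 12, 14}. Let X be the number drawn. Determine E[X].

E[X | stage 1] = (3+6+14)/3 = 23/3.
E[X | stage 2] = (4+6+8+10+13)/5 = 41/5.
E[X | stage 3] = (7+11+12+14)/4 = 11.
By the law of total expectation,
E[X] = (3/11)·(23/3) + (6/11)·(41/5) + (2/11)·(11) = 471/55.

471/55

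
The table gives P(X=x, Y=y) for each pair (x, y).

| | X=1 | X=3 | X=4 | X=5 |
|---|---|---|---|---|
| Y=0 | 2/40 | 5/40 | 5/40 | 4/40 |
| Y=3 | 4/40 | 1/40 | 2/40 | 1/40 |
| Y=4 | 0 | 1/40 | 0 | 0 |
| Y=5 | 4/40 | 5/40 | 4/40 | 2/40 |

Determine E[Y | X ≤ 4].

30/11

P(X ≤ 4) = 33/40.
Summing Y·P(X=x,Y=y) over the conditioning event gives 9/4.
E[Y | X ≤ 4] = (9/4) / (33/40) = 30/11.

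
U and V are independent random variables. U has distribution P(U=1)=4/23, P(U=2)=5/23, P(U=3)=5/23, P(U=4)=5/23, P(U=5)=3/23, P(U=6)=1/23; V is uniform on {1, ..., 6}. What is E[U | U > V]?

190/47

P(U > V) = 47/138.
Summing U·P(x,y) over outcomes with U > V gives 95/69.
E[U | U > V] = (95/69) / (47/138) = 190/47.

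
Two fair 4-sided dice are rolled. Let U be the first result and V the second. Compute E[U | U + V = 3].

Outcomes with U + V = 3: (1,2), (2,1), each with probability 1/16.
E[U | U + V = 3] = (1 + 2) / 2 = 3/2.

3/2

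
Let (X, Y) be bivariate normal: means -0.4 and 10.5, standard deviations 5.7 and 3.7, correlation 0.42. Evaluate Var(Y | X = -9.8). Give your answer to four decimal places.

Var(Y | X=x) = (1 − ρ²)·σ_Y².
Var(Y | X=-9.8) = (3.7)²·(1 − (0.42)²) = 13.69·0.8236 = 11.2751.

11.2751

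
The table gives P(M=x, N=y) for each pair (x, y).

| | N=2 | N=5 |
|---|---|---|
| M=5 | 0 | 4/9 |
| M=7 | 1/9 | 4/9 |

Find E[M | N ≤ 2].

P(N ≤ 2) = 1/9.
Σ M·P over the event = 7·(1/9) = 7/9.
E[M | N ≤ 2] = (7/9) / (1/9) = 7.

7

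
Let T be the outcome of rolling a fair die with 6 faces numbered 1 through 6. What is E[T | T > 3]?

Given T > 3, T is equally likely to be any of {4, 5, 6}.
E[T | T > 3] = (4 + 5 + 6) / 3 = 5.

5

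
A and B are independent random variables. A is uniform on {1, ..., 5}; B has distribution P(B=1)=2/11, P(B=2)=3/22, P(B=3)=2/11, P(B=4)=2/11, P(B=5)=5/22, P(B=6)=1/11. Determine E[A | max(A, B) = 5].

15/4

P(max(A, B) = 5) = 4/11.
Summing A·P(x,y) over outcomes with max(A, B) = 5 gives 15/11.
E[A | max(A, B) = 5] = (15/11) / (4/11) = 15/4.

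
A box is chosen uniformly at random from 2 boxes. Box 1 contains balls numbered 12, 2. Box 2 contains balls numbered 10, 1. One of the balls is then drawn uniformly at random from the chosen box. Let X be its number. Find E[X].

25/4

E[X | box 1] = (12+2)/2 = 7.
E[X | box 2] = (10+1)/2 = 11/2.
E[X] = (1/2)·(7) + (1/2)·(11/2) = 25/4.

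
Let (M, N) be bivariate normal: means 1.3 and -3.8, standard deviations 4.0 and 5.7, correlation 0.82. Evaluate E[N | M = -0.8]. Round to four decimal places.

-6.2539

For a bivariate normal, E[N | M=x] = μ_N + ρ·(σ_N/σ_M)·(x − μ_M).
E[N | M=-0.8] = -3.8 + (0.82)·(5.7/4.0)·(-0.8 − (1.3)) = -3.8 + (1.1685)·(-2.1) = -6.2539.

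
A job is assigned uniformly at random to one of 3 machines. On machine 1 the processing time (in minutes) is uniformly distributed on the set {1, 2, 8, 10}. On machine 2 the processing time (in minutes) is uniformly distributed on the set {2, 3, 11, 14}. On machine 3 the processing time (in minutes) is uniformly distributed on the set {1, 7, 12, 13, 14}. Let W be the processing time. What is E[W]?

E[W | machine 1] = (1+2+8+10)/4 = 21/4.
E[W | machine 2] = (2+3+11+14)/4 = 15/2.
E[W | machine 3] = (1+7+12+13+14)/5 = 47/5.
E[W] = (1/3)·(21/4) + (1/3)·(15/2) + (1/3)·(47/5) = 443/60.

443/60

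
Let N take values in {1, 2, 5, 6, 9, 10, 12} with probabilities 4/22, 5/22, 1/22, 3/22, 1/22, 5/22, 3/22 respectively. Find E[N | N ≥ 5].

P(N ≥ 5) = 13/22.
Σ over the event: 5·1/22 + 6·3/22 + 9·1/22 + 10·5/22 + 12·3/22 = 59/11.
E[N | N ≥ 5] = (59/11) / (13/22) = 118/13.

118/13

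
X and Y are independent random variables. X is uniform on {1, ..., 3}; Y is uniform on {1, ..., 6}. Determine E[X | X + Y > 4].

P(X + Y > 4) = 2/3.
Summing X·P(x,y) over outcomes with X + Y > 4 gives 13/9.
E[X | X + Y > 4] = (13/9) / (2/3) = 13/6.

13/6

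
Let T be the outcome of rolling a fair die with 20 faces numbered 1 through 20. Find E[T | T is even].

Given T is even, T is equally likely to be any of {2, 4, 6, 8, 10, 12, 14, 16, 18, 20}.
E[T | T is even] = (2 + 4 + 6 + 8 + 10 + 12 + 14 + 16 + 18 + 20) / 10 = 11.

11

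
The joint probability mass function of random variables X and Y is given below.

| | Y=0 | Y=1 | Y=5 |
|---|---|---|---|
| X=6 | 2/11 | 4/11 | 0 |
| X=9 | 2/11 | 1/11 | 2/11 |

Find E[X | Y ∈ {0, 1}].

7

P(Y ∈ {0, 1}) = 9/11.
Summing X·P(X=x,Y=y) over the conditioning event gives 63/11.
E[X | Y ∈ {0, 1}] = (63/11) / (9/11) = 7.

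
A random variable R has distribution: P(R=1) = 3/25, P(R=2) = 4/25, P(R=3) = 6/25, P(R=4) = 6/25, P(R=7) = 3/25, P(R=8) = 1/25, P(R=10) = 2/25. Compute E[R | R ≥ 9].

10

P(R ≥ 9) = 2/25.
Σ over the event: 10·2/25 = 4/5.
E[R | R ≥ 9] = (4/5) / (2/25) = 10.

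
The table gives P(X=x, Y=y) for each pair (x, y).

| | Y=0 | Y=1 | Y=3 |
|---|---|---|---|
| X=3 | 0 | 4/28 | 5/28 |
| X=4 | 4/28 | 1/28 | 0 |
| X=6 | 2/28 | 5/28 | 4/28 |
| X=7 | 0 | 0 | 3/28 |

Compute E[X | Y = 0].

P(Y = 0) = 3/14.
Σ X·P over the event = 4·(4/28) + 6·(2/28) = 1.
E[X | Y = 0] = (1) / (3/14) = 14/3.

14/3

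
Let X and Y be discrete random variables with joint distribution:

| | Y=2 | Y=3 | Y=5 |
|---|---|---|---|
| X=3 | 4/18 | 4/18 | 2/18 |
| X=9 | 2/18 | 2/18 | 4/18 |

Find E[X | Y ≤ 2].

5

P(Y ≤ 2) = 1/3.
Σ X·P over the event = 3·(4/18) + 9·(2/18) = 5/3.
E[X | Y ≤ 2] = (5/3) / (1/3) = 5.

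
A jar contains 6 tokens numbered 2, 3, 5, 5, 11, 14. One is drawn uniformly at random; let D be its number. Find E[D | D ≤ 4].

5/2

P(D ≤ 4) = 1/3.
Σ over the event: 2·1/6 + 3·1/6 = 5/6.
E[D | D ≤ 4] = (5/6) / (1/3) = 5/2.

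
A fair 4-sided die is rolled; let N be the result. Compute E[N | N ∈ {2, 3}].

5/2

P(N ∈ {2, 3}) = 1/2.
Σ over the event: 2·1/4 + 3·1/4 = 5/4.
E[N | N ∈ {2, 3}] = (5/4) / (1/2) = 5/2.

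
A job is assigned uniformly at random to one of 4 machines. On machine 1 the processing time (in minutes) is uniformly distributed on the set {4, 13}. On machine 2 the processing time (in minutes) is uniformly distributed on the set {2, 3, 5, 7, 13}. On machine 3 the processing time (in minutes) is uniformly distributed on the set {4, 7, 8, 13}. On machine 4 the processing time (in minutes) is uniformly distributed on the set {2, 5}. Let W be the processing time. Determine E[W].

13/2

E[W | machine 1] = (4+13)/2 = 17/2.
E[W | machine 2] = (2+3+5+7+13)/5 = 6.
E[W | machine 3] = (4+7+8+13)/4 = 8.
E[W | machine 4] = (2+5)/2 = 7/2.
E[W] = (1/4)·(17/2) + (1/4)·(6) + (1/4)·(8) + (1/4)·(7/2) = 13/2.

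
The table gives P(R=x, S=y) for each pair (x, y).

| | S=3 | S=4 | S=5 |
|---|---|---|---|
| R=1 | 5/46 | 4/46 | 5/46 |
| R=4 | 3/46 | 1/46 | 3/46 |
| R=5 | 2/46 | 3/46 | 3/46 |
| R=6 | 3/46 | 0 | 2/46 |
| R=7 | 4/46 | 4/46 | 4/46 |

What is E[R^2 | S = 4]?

P(S = 4) = 6/23.
Summing R^2·P(R=x,S=y) over the conditioning event gives 291/46.
E[R^2 | S = 4] = (291/46) / (6/23) = 97/4.

97/4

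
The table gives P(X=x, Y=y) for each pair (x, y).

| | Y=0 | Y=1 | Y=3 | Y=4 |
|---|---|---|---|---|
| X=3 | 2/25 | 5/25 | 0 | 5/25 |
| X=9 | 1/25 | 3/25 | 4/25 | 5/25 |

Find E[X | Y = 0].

P(Y = 0) = 3/25.
Σ X·P over the event = 3·(2/25) + 9·(1/25) = 3/5.
E[X | Y = 0] = (3/5) / (3/25) = 5.

5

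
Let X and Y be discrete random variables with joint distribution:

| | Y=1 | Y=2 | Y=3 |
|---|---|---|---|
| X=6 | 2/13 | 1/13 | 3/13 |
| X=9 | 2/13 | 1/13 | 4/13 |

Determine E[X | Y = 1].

P(Y = 1) = 4/13.
Σ X·P over the event = 6·(2/13) + 9·(2/13) = 30/13.
E[X | Y = 1] = (30/13) / (4/13) = 15/2.

15/2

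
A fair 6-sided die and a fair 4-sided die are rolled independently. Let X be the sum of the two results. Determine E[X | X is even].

P(X is even) = 1/2.
Σ over the event: 2·1/24 + 4·1/8 + 6·1/6 + 8·1/8 + 10·1/24 = 3.
E[X | X is even] = (3) / (1/2) = 6.

6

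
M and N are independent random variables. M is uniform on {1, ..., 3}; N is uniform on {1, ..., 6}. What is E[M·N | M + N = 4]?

P(M + N = 4) = 1/6.
Summing MN·P(x,y) over outcomes with M + N = 4 gives 5/9.
E[M·N | M + N = 4] = (5/9) / (1/6) = 10/3.

10/3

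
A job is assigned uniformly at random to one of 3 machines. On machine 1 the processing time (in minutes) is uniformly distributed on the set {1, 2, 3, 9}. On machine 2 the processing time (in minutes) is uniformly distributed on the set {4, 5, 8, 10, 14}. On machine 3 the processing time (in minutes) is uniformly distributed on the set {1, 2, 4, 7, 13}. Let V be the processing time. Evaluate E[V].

347/60

E[V | machine 1] = (1+2+3+9)/4 = 15/4.
E[V | machine 2] = (4+5+8+10+14)/5 = 41/5.
E[V | machine 3] = (1+2+4+7+13)/5 = 27/5.
By the law of total expectation,
E[V] = (1/3)·(15/4) + (1/3)·(41/5) + (1/3)·(27/5) = 347/60.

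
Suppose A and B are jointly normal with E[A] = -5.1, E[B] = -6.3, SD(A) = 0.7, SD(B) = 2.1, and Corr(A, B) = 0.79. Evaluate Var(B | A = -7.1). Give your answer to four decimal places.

1.6577

Var(B | A=x) = (1 − ρ²)·σ_B².
Var(B | A=-7.1) = (2.1)²·(1 − (0.79)²) = 4.41·0.3759 = 1.6577.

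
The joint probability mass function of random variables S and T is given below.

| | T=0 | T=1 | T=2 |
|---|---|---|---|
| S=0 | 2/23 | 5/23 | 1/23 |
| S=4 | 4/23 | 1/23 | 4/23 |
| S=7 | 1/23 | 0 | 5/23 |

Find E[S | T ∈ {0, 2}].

74/17

P(T ∈ {0, 2}) = 17/23.
Summing S·P(S=x,T=y) over the conditioning event gives 74/23.
E[S | T ∈ {0, 2}] = (74/23) / (17/23) = 74/17.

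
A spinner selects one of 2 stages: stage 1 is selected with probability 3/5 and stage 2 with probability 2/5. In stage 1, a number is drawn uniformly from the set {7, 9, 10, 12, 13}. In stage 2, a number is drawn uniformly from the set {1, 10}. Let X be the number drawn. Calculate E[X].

E[X | stage 1] = (7+9+10+12+13)/5 = 51/5.
E[X | stage 2] = (1+10)/2 = 11/2.
By the law of total expectation,
E[X] = (3/5)·(51/5) + (2/5)·(11/2) = 208/25.

208/25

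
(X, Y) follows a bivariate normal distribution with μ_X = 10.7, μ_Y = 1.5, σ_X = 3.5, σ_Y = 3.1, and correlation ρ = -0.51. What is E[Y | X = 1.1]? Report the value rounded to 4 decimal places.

5.8365

For a bivariate normal, E[Y | X=x] = μ_Y + ρ·(σ_Y/σ_X)·(x − μ_X).
E[Y | X=1.1] = 1.5 + (-0.51)·(3.1/3.5)·(1.1 − (10.7)) = 1.5 + (-0.451714)·(-9.6) = 5.8365.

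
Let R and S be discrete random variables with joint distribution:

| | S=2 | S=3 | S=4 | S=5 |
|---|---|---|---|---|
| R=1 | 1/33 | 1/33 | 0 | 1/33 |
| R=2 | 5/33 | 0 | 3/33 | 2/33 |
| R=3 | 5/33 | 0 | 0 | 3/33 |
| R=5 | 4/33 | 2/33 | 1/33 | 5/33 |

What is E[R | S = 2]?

46/15

P(S = 2) = 5/11.
Σ R·P over the event = 1·(1/33) + 2·(5/33) + 3·(5/33) + 5·(4/33) = 46/33.
E[R | S = 2] = (46/33) / (5/11) = 46/15.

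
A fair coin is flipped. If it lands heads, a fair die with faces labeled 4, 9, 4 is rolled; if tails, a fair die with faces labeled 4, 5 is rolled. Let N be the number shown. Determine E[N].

E[N | heads] = (4+9+4)/3 = 17/3.
E[N | tails] = (4+5)/2 = 9/2.
By the law of total expectation,
E[N] = (1/2)·(17/3) + (1/2)·(9/2) = 61/12.

61/12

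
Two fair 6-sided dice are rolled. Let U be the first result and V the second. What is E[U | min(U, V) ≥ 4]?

5

Outcomes with min(U, V) ≥ 4: (4,4), (4,5), (4,6), (5,4), (5,5), (5,6), (6,4), (6,5), (6,6), each with probability 1/36.
E[U | min(U, V) ≥ 4] = (4 + 4 + 4 + 5 + 5 + 5 + 6 + 6 + 6) / 9 = 5.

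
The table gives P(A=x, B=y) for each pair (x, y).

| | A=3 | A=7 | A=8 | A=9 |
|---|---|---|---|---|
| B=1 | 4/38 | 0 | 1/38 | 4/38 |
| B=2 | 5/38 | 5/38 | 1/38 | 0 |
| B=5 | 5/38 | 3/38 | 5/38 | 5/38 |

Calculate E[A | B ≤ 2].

57/10

P(B ≤ 2) = 10/19.
Σ A·P over the event = 3·(4/38) + 3·(5/38) + 7·(5/38) + 8·(1/38) + 8·(1/38) + 9·(4/38) = 3.
E[A | B ≤ 2] = (3) / (10/19) = 57/10.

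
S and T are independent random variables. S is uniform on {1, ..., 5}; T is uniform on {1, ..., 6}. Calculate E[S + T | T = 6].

9

P(T = 6) = 1/6.
Summing (S+T)·P(x,y) over outcomes with T = 6 gives 3/2.
E[S + T | T = 6] = (3/2) / (1/6) = 9.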